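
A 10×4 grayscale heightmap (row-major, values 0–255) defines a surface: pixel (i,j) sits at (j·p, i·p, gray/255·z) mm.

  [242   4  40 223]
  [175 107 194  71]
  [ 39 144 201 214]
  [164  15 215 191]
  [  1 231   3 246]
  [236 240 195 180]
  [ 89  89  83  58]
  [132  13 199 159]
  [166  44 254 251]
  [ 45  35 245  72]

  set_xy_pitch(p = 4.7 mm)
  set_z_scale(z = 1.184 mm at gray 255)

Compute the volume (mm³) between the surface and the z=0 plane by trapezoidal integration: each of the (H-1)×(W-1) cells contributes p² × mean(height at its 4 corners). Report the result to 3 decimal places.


381.600

height_mm = gray/255 × 1.184; cell vol = 4.7² × mean(4 corners)
unit = 4.7² × 1.184 / (4×255) = 0.0256417 mm³ per gray-sum
row 0: Σ corner-gray over 3 cells = 1401  → 35.9241
row 1: Σ corner-gray over 3 cells = 1791  → 45.9243
row 2: Σ corner-gray over 3 cells = 1758  → 45.0782
row 3: Σ corner-gray over 3 cells = 1530  → 39.2318
row 4: Σ corner-gray over 3 cells = 2001  → 51.3091
row 5: Σ corner-gray over 3 cells = 1777  → 45.5653
row 6: Σ corner-gray over 3 cells = 1206  → 30.9239
row 7: Σ corner-gray over 3 cells = 1728  → 44.3089
row 8: Σ corner-gray over 3 cells = 1690  → 43.3345
Σ rows: total corner-gray = 14882  → 381.6002 mm³


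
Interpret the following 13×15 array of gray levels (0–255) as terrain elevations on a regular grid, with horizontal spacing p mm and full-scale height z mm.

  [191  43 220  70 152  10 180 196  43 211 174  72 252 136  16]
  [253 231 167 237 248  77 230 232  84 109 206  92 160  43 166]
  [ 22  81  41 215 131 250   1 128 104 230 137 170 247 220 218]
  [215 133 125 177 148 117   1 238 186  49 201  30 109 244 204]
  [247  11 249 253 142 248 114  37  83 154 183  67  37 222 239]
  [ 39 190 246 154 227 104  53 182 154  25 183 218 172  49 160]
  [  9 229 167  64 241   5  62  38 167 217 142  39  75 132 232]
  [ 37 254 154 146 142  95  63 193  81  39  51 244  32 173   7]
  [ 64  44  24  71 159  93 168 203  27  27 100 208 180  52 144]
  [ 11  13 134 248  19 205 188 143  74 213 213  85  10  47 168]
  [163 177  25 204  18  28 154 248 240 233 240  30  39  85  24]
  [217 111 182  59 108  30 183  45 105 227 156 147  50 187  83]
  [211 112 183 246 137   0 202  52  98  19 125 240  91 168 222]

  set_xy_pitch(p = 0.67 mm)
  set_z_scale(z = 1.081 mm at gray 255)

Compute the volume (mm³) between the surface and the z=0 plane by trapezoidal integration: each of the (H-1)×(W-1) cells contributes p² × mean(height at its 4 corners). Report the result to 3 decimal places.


42.678

height_mm = gray/255 × 1.081; cell vol = 0.67² × mean(4 corners)
unit = 0.67² × 1.081 / (4×255) = 0.000475746 mm³ per gray-sum
row 0: Σ corner-gray over 14 cells = 8376  → 3.9848
row 1: Σ corner-gray over 14 cells = 8801  → 4.1870
row 2: Σ corner-gray over 14 cells = 8085  → 3.8464
row 3: Σ corner-gray over 14 cells = 8021  → 3.8160
row 4: Σ corner-gray over 14 cells = 8199  → 3.9006
row 5: Σ corner-gray over 14 cells = 7510  → 3.5729
row 6: Σ corner-gray over 14 cells = 6775  → 3.2232
row 7: Σ corner-gray over 14 cells = 6298  → 2.9962
row 8: Σ corner-gray over 14 cells = 6283  → 2.9891
row 9: Σ corner-gray over 14 cells = 6992  → 3.3264
row 10: Σ corner-gray over 14 cells = 7109  → 3.3821
row 11: Σ corner-gray over 14 cells = 7259  → 3.4534
Σ rows: total corner-gray = 89708  → 42.6782 mm³


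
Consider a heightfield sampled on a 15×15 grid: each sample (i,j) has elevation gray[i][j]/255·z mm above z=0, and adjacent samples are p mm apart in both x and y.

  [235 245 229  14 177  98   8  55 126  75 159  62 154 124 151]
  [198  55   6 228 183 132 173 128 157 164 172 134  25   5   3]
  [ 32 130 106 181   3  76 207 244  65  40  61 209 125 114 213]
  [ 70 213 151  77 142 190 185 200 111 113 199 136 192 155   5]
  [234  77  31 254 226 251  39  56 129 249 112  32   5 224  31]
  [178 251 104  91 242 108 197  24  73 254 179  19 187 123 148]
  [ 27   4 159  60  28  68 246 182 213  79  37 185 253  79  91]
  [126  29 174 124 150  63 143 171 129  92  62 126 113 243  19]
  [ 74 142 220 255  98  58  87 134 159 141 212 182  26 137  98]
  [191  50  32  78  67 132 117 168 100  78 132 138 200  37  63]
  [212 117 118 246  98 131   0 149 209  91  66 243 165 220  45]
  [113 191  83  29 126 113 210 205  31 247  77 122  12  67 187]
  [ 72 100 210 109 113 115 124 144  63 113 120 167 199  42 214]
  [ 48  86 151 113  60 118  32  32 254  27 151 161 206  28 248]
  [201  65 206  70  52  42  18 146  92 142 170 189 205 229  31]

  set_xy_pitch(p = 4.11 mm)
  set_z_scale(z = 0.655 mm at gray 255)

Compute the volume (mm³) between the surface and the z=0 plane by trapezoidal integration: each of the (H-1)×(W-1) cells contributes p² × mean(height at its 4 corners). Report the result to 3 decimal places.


height_mm = gray/255 × 0.655; cell vol = 4.11² × mean(4 corners)
unit = 4.11² × 0.655 / (4×255) = 0.0108474 mm³ per gray-sum
row 0: Σ corner-gray over 14 cells = 6763  → 73.3608
row 1: Σ corner-gray over 14 cells = 6692  → 72.5907
row 2: Σ corner-gray over 14 cells = 7570  → 82.1147
row 3: Σ corner-gray over 14 cells = 7838  → 85.0217
row 4: Σ corner-gray over 14 cells = 7665  → 83.1452
row 5: Σ corner-gray over 14 cells = 7334  → 79.5547
row 6: Σ corner-gray over 14 cells = 6687  → 72.5364
row 7: Σ corner-gray over 14 cells = 7257  → 78.7194
row 8: Σ corner-gray over 14 cells = 6786  → 73.6103
row 9: Σ corner-gray over 14 cells = 6875  → 74.5757
row 10: Σ corner-gray over 14 cells = 7289  → 79.0665
row 11: Σ corner-gray over 14 cells = 6850  → 74.3045
row 12: Σ corner-gray over 14 cells = 6658  → 72.2218
row 13: Σ corner-gray over 14 cells = 6618  → 71.7879
Σ rows: total corner-gray = 98882  → 1072.6104 mm³

1072.610


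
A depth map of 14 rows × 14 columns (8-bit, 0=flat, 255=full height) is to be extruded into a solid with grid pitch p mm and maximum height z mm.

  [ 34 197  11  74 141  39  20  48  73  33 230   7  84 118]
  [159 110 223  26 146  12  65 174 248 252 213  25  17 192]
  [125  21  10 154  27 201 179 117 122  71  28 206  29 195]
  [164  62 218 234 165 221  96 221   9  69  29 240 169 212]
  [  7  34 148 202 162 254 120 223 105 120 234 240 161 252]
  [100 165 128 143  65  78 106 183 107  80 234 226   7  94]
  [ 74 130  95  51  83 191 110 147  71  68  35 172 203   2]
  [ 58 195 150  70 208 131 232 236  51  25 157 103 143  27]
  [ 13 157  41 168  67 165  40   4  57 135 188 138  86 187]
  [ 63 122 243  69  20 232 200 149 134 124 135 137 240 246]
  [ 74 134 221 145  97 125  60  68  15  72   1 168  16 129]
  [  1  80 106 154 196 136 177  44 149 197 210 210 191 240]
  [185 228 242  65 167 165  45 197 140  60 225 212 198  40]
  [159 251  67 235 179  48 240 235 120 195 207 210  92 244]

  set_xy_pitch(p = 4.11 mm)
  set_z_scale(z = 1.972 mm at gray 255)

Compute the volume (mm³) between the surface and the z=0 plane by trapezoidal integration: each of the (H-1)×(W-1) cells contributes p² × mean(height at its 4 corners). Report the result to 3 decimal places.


2878.383

height_mm = gray/255 × 1.972; cell vol = 4.11² × mean(4 corners)
unit = 4.11² × 1.972 / (4×255) = 0.0326581 mm³ per gray-sum
row 0: Σ corner-gray over 13 cells = 5439  → 177.6272
row 1: Σ corner-gray over 13 cells = 6023  → 196.6995
row 2: Σ corner-gray over 13 cells = 6492  → 212.0161
row 3: Σ corner-gray over 13 cells = 8107  → 264.7589
row 4: Σ corner-gray over 13 cells = 7503  → 245.0334
row 5: Σ corner-gray over 13 cells = 6026  → 196.7975
row 6: Σ corner-gray over 13 cells = 6275  → 204.9293
row 7: Σ corner-gray over 13 cells = 6179  → 201.7942
row 8: Σ corner-gray over 13 cells = 6611  → 215.9024
row 9: Σ corner-gray over 13 cells = 6366  → 207.9012
row 10: Σ corner-gray over 13 cells = 6388  → 208.6197
row 11: Σ corner-gray over 13 cells = 8054  → 263.0280
row 12: Σ corner-gray over 13 cells = 8674  → 283.2760
Σ rows: total corner-gray = 88137  → 2878.3834 mm³


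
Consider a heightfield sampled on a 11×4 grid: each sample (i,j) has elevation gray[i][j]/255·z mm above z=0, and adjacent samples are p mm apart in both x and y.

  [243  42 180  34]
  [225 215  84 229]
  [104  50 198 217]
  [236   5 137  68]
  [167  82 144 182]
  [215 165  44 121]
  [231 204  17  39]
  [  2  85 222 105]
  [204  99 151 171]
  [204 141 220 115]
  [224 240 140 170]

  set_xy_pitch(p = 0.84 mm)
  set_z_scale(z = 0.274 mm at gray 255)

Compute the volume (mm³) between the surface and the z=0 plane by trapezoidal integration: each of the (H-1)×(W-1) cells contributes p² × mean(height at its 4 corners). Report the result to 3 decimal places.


3.146

height_mm = gray/255 × 0.274; cell vol = 0.84² × mean(4 corners)
unit = 0.84² × 0.274 / (4×255) = 0.000189544 mm³ per gray-sum
row 0: Σ corner-gray over 3 cells = 1773  → 0.3361
row 1: Σ corner-gray over 3 cells = 1869  → 0.3543
row 2: Σ corner-gray over 3 cells = 1405  → 0.2663
row 3: Σ corner-gray over 3 cells = 1389  → 0.2633
row 4: Σ corner-gray over 3 cells = 1555  → 0.2947
row 5: Σ corner-gray over 3 cells = 1466  → 0.2779
row 6: Σ corner-gray over 3 cells = 1433  → 0.2716
row 7: Σ corner-gray over 3 cells = 1596  → 0.3025
row 8: Σ corner-gray over 3 cells = 1916  → 0.3632
row 9: Σ corner-gray over 3 cells = 2195  → 0.4160
Σ rows: total corner-gray = 16597  → 3.1459 mm³


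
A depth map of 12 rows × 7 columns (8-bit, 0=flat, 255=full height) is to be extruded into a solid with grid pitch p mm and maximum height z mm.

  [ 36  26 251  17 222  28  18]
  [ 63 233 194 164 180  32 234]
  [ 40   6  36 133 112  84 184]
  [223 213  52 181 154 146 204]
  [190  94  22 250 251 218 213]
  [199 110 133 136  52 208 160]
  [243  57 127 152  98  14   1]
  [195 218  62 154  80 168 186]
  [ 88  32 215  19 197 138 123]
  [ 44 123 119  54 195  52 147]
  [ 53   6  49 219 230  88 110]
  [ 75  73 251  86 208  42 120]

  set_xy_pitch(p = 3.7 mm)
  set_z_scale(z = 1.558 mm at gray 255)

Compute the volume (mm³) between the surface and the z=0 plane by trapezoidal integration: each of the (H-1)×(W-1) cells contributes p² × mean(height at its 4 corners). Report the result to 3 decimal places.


height_mm = gray/255 × 1.558; cell vol = 3.7² × mean(4 corners)
unit = 3.7² × 1.558 / (4×255) = 0.0209108 mm³ per gray-sum
row 0: Σ corner-gray over 6 cells = 3045  → 63.6734
row 1: Σ corner-gray over 6 cells = 2869  → 59.9931
row 2: Σ corner-gray over 6 cells = 2885  → 60.3277
row 3: Σ corner-gray over 6 cells = 3992  → 83.4759
row 4: Σ corner-gray over 6 cells = 3710  → 77.5791
row 5: Σ corner-gray over 6 cells = 2777  → 58.0693
row 6: Σ corner-gray over 6 cells = 2885  → 60.3277
row 7: Σ corner-gray over 6 cells = 3158  → 66.0363
row 8: Σ corner-gray over 6 cells = 2690  → 56.2501
row 9: Σ corner-gray over 6 cells = 2624  → 54.8699
row 10: Σ corner-gray over 6 cells = 2862  → 59.8467
Σ rows: total corner-gray = 33497  → 700.4492 mm³

700.449


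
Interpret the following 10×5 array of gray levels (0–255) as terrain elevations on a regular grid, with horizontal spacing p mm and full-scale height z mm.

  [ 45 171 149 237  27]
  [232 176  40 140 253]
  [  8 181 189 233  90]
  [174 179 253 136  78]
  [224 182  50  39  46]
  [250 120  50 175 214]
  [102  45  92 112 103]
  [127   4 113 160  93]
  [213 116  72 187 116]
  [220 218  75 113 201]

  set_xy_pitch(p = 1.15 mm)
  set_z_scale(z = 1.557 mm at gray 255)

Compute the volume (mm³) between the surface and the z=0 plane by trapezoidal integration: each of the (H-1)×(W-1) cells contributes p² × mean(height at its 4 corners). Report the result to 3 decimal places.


height_mm = gray/255 × 1.557; cell vol = 1.15² × mean(4 corners)
unit = 1.15² × 1.557 / (4×255) = 0.00201876 mm³ per gray-sum
row 0: Σ corner-gray over 4 cells = 2383  → 4.8107
row 1: Σ corner-gray over 4 cells = 2501  → 5.0489
row 2: Σ corner-gray over 4 cells = 2692  → 5.4345
row 3: Σ corner-gray over 4 cells = 2200  → 4.4413
row 4: Σ corner-gray over 4 cells = 1966  → 3.9689
row 5: Σ corner-gray over 4 cells = 1857  → 3.7488
row 6: Σ corner-gray over 4 cells = 1477  → 2.9817
row 7: Σ corner-gray over 4 cells = 1853  → 3.7408
row 8: Σ corner-gray over 4 cells = 2312  → 4.6674
Σ rows: total corner-gray = 19241  → 38.8429 mm³

38.843


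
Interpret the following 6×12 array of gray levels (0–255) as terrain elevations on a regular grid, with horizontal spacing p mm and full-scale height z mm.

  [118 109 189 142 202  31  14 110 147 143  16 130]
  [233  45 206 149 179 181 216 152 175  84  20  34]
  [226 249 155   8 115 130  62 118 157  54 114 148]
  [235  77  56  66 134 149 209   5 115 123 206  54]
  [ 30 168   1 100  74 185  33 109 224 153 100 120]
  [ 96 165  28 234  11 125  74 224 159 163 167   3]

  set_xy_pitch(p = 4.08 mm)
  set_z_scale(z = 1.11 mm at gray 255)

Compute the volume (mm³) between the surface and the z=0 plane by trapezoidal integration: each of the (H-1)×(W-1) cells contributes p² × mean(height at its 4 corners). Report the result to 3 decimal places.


486.158

height_mm = gray/255 × 1.11; cell vol = 4.08² × mean(4 corners)
unit = 4.08² × 1.11 / (4×255) = 0.0181152 mm³ per gray-sum
row 0: Σ corner-gray over 11 cells = 5535  → 100.2676
row 1: Σ corner-gray over 11 cells = 5779  → 104.6877
row 2: Σ corner-gray over 11 cells = 5267  → 95.4128
row 3: Σ corner-gray over 11 cells = 5013  → 90.8115
row 4: Σ corner-gray over 11 cells = 5243  → 94.9780
Σ rows: total corner-gray = 26837  → 486.1576 mm³


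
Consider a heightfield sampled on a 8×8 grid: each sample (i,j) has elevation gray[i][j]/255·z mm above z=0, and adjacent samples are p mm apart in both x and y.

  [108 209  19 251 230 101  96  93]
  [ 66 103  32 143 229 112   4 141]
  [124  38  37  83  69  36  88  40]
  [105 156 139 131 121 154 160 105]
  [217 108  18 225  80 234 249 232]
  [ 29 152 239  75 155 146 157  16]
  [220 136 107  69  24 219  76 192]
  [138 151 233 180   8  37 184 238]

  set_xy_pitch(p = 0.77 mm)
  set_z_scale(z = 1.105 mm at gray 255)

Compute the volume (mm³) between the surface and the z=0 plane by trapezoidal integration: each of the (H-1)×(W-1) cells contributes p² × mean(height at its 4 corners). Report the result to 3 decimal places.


15.521

height_mm = gray/255 × 1.105; cell vol = 0.77² × mean(4 corners)
unit = 0.77² × 1.105 / (4×255) = 0.000642308 mm³ per gray-sum
row 0: Σ corner-gray over 7 cells = 3466  → 2.2262
row 1: Σ corner-gray over 7 cells = 2319  → 1.4895
row 2: Σ corner-gray over 7 cells = 2798  → 1.7972
row 3: Σ corner-gray over 7 cells = 4209  → 2.7035
row 4: Σ corner-gray over 7 cells = 4170  → 2.6784
row 5: Σ corner-gray over 7 cells = 3567  → 2.2911
row 6: Σ corner-gray over 7 cells = 3636  → 2.3354
Σ rows: total corner-gray = 24165  → 15.5214 mm³


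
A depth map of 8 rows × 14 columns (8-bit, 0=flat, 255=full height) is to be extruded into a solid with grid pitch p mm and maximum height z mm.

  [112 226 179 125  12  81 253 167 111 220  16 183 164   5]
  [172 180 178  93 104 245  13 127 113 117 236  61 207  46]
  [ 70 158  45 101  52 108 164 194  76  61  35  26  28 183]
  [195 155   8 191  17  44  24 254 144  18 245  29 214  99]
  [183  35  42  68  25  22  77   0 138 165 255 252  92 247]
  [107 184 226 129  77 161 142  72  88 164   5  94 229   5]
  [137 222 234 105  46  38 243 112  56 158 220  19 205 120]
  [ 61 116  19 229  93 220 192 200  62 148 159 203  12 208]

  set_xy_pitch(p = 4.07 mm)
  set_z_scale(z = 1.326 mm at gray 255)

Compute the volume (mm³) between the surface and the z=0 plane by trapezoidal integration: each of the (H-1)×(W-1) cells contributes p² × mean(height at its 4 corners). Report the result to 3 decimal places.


height_mm = gray/255 × 1.326; cell vol = 4.07² × mean(4 corners)
unit = 4.07² × 1.326 / (4×255) = 0.0215344 mm³ per gray-sum
row 0: Σ corner-gray over 13 cells = 7157  → 154.1215
row 1: Σ corner-gray over 13 cells = 5915  → 127.3758
row 2: Σ corner-gray over 13 cells = 5329  → 114.7567
row 3: Σ corner-gray over 13 cells = 5752  → 123.8657
row 4: Σ corner-gray over 13 cells = 6026  → 129.7661
row 5: Σ corner-gray over 13 cells = 6827  → 147.0151
row 6: Σ corner-gray over 13 cells = 7148  → 153.9277
Σ rows: total corner-gray = 44154  → 950.8286 mm³

950.829


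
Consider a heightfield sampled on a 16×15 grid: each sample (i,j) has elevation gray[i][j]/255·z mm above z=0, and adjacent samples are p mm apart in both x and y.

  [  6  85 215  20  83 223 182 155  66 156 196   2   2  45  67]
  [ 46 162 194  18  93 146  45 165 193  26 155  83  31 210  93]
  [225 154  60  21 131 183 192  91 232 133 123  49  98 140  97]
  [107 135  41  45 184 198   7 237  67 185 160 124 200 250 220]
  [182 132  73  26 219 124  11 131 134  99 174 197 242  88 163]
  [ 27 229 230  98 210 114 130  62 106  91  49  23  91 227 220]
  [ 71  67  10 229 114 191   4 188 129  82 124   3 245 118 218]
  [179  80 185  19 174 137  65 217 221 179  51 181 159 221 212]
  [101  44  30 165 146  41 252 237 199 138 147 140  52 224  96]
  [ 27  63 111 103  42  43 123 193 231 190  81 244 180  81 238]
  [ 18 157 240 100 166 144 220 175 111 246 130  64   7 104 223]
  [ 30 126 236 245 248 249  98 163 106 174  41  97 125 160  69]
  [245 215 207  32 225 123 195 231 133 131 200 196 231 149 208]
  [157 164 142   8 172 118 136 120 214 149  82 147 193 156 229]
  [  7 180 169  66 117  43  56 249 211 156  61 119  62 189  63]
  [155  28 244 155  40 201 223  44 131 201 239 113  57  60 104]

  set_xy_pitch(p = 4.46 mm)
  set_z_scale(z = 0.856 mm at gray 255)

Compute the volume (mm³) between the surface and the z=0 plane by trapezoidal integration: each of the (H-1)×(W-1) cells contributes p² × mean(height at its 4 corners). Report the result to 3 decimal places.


height_mm = gray/255 × 0.856; cell vol = 4.46² × mean(4 corners)
unit = 4.46² × 0.856 / (4×255) = 0.0166933 mm³ per gray-sum
row 0: Σ corner-gray over 14 cells = 6114  → 102.0631
row 1: Σ corner-gray over 14 cells = 6717  → 112.1292
row 2: Σ corner-gray over 14 cells = 7529  → 125.6842
row 3: Σ corner-gray over 14 cells = 7638  → 127.5038
row 4: Σ corner-gray over 14 cells = 7212  → 120.3924
row 5: Σ corner-gray over 14 cells = 6864  → 114.5831
row 6: Σ corner-gray over 14 cells = 7466  → 124.6325
row 7: Σ corner-gray over 14 cells = 7996  → 133.4800
row 8: Σ corner-gray over 14 cells = 7462  → 124.5657
row 9: Σ corner-gray over 14 cells = 7604  → 126.9362
row 10: Σ corner-gray over 14 cells = 8204  → 136.9522
row 11: Σ corner-gray over 14 cells = 9224  → 153.9794
row 12: Σ corner-gray over 14 cells = 8977  → 149.8561
row 13: Σ corner-gray over 14 cells = 7414  → 123.7644
row 14: Σ corner-gray over 14 cells = 7157  → 119.4743
Σ rows: total corner-gray = 113578  → 1895.9965 mm³

1895.996


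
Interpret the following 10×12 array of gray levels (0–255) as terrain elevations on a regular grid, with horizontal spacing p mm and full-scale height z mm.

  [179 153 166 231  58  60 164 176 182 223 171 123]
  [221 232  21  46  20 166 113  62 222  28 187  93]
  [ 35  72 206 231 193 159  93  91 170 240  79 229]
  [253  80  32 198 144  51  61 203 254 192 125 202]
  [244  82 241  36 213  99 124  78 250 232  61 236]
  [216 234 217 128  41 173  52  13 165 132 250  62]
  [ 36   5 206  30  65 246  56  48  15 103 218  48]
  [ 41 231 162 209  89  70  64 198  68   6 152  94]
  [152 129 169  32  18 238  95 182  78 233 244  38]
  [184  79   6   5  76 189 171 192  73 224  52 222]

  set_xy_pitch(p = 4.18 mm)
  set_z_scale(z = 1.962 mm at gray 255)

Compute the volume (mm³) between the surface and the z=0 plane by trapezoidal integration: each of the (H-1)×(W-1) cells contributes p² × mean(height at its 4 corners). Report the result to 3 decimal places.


1754.843

height_mm = gray/255 × 1.962; cell vol = 4.18² × mean(4 corners)
unit = 4.18² × 1.962 / (4×255) = 0.0336087 mm³ per gray-sum
row 0: Σ corner-gray over 11 cells = 5978  → 200.9127
row 1: Σ corner-gray over 11 cells = 5840  → 196.2747
row 2: Σ corner-gray over 11 cells = 6467  → 217.3473
row 3: Σ corner-gray over 11 cells = 6447  → 216.6751
row 4: Σ corner-gray over 11 cells = 6400  → 215.0955
row 5: Σ corner-gray over 11 cells = 5156  → 173.2863
row 6: Σ corner-gray over 11 cells = 4701  → 157.9944
row 7: Σ corner-gray over 11 cells = 5659  → 190.1915
row 8: Σ corner-gray over 11 cells = 5566  → 187.0659
Σ rows: total corner-gray = 52214  → 1754.8434 mm³


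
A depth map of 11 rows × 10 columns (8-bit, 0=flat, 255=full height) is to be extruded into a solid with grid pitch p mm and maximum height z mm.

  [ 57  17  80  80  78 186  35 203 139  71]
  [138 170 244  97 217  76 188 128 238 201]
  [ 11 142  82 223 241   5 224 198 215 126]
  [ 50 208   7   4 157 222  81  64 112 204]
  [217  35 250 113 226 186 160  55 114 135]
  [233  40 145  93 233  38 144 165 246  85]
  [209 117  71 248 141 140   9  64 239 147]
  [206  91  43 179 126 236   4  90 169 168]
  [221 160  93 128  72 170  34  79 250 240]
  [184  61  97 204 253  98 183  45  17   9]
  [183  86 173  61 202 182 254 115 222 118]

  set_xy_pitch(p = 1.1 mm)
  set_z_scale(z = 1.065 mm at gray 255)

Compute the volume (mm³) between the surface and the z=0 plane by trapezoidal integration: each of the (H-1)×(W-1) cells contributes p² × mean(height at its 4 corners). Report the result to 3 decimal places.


height_mm = gray/255 × 1.065; cell vol = 1.1² × mean(4 corners)
unit = 1.1² × 1.065 / (4×255) = 0.00126338 mm³ per gray-sum
row 0: Σ corner-gray over 9 cells = 4819  → 6.0882
row 1: Σ corner-gray over 9 cells = 5852  → 7.3933
row 2: Σ corner-gray over 9 cells = 4761  → 6.0150
row 3: Σ corner-gray over 9 cells = 4594  → 5.8040
row 4: Σ corner-gray over 9 cells = 5156  → 6.5140
row 5: Σ corner-gray over 9 cells = 4940  → 6.2411
row 6: Σ corner-gray over 9 cells = 4664  → 5.8924
row 7: Σ corner-gray over 9 cells = 4683  → 5.9164
row 8: Σ corner-gray over 9 cells = 4542  → 5.7383
row 9: Σ corner-gray over 9 cells = 5000  → 6.3169
Σ rows: total corner-gray = 49011  → 61.9196 mm³

61.920


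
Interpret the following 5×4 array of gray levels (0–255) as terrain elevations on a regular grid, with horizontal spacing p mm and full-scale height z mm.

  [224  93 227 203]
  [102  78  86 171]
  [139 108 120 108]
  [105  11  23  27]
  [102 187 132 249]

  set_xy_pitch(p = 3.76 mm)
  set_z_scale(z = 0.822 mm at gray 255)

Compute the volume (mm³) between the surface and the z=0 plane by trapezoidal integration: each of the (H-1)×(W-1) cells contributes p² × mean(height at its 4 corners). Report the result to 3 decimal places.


57.695

height_mm = gray/255 × 0.822; cell vol = 3.76² × mean(4 corners)
unit = 3.76² × 0.822 / (4×255) = 0.0113932 mm³ per gray-sum
row 0: Σ corner-gray over 3 cells = 1668  → 19.0039
row 1: Σ corner-gray over 3 cells = 1304  → 14.8568
row 2: Σ corner-gray over 3 cells = 903  → 10.2881
row 3: Σ corner-gray over 3 cells = 1189  → 13.5466
Σ rows: total corner-gray = 5064  → 57.6954 mm³


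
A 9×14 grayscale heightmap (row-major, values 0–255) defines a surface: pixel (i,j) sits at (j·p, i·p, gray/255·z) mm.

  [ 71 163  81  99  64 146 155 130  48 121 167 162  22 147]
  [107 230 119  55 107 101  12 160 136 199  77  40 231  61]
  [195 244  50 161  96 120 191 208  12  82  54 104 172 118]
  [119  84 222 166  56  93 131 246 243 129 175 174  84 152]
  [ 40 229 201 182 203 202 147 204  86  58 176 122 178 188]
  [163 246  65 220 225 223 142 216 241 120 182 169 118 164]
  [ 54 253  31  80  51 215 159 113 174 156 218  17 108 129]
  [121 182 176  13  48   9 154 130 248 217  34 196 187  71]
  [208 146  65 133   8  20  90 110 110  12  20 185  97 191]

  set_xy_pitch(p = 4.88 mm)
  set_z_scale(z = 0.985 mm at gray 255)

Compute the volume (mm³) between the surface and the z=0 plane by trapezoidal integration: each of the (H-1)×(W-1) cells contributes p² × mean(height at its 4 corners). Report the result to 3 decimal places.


1311.786

height_mm = gray/255 × 0.985; cell vol = 4.88² × mean(4 corners)
unit = 4.88² × 0.985 / (4×255) = 0.0229972 mm³ per gray-sum
row 0: Σ corner-gray over 13 cells = 6036  → 138.8113
row 1: Σ corner-gray over 13 cells = 6403  → 147.2513
row 2: Σ corner-gray over 13 cells = 7178  → 165.0742
row 3: Σ corner-gray over 13 cells = 8081  → 185.8407
row 4: Σ corner-gray over 13 cells = 8865  → 203.8705
row 5: Σ corner-gray over 13 cells = 7994  → 183.8399
row 6: Σ corner-gray over 13 cells = 6713  → 154.3805
row 7: Σ corner-gray over 13 cells = 5771  → 132.7171
Σ rows: total corner-gray = 57041  → 1311.7855 mm³


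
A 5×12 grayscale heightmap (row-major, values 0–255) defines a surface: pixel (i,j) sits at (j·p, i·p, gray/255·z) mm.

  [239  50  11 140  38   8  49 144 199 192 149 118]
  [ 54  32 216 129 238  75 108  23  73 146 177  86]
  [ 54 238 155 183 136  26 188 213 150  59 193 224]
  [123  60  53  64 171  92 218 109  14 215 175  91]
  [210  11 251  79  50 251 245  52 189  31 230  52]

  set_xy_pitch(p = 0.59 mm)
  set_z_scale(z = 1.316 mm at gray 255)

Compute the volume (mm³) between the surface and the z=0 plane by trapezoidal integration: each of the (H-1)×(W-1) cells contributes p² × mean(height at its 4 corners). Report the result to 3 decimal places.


10.032

height_mm = gray/255 × 1.316; cell vol = 0.59² × mean(4 corners)
unit = 0.59² × 1.316 / (4×255) = 0.000449117 mm³ per gray-sum
row 0: Σ corner-gray over 11 cells = 4891  → 2.1966
row 1: Σ corner-gray over 11 cells = 5934  → 2.6651
row 2: Σ corner-gray over 11 cells = 5916  → 2.6570
row 3: Σ corner-gray over 11 cells = 5596  → 2.5133
Σ rows: total corner-gray = 22337  → 10.0319 mm³


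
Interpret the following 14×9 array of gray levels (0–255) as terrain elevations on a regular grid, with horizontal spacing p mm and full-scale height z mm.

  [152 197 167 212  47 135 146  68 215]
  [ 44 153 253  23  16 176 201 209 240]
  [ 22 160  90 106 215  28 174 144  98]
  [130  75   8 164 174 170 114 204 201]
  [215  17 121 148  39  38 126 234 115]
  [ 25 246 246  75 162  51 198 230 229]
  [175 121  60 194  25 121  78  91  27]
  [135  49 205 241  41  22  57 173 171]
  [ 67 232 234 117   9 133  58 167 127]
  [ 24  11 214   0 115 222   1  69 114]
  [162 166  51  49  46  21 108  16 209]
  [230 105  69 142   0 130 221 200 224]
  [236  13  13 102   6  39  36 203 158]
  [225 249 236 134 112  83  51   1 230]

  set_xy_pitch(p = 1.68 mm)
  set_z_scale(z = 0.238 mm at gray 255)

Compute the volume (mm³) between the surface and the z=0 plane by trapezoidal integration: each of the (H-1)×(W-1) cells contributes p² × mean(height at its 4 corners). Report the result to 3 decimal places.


height_mm = gray/255 × 0.238; cell vol = 1.68² × mean(4 corners)
unit = 1.68² × 0.238 / (4×255) = 0.00065856 mm³ per gray-sum
row 0: Σ corner-gray over 8 cells = 4657  → 3.0669
row 1: Σ corner-gray over 8 cells = 4300  → 2.8318
row 2: Σ corner-gray over 8 cells = 4103  → 2.7021
row 3: Σ corner-gray over 8 cells = 3925  → 2.5848
row 4: Σ corner-gray over 8 cells = 4446  → 2.9280
row 5: Σ corner-gray over 8 cells = 4252  → 2.8002
row 6: Σ corner-gray over 8 cells = 3464  → 2.2813
row 7: Σ corner-gray over 8 cells = 3976  → 2.6184
row 8: Σ corner-gray over 8 cells = 3496  → 2.3023
row 9: Σ corner-gray over 8 cells = 2687  → 1.7696
row 10: Σ corner-gray over 8 cells = 3473  → 2.2872
row 11: Σ corner-gray over 8 cells = 3406  → 2.2431
row 12: Σ corner-gray over 8 cells = 3405  → 2.2424
Σ rows: total corner-gray = 49590  → 32.6580 mm³

32.658


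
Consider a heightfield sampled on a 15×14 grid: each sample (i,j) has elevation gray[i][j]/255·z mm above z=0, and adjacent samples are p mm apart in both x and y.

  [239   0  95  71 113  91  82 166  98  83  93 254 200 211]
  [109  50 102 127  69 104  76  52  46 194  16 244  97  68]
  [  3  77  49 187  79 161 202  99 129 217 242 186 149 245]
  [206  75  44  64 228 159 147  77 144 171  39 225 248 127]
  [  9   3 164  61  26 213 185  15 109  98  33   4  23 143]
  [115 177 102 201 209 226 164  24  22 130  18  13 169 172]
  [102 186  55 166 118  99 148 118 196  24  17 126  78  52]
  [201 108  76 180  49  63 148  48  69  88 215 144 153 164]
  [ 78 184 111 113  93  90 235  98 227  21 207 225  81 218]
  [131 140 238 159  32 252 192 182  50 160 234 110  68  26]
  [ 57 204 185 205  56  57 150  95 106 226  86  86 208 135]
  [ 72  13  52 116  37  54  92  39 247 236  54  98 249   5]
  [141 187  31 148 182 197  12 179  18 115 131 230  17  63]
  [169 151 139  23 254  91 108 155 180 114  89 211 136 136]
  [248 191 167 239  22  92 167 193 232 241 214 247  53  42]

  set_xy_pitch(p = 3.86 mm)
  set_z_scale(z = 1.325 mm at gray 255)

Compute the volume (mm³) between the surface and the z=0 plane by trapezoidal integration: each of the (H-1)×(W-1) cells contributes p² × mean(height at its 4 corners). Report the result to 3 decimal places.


height_mm = gray/255 × 1.325; cell vol = 3.86² × mean(4 corners)
unit = 3.86² × 1.325 / (4×255) = 0.0193549 mm³ per gray-sum
row 0: Σ corner-gray over 13 cells = 5673  → 109.8002
row 1: Σ corner-gray over 13 cells = 6333  → 122.5744
row 2: Σ corner-gray over 13 cells = 7377  → 142.7809
row 3: Σ corner-gray over 13 cells = 5595  → 108.2905
row 4: Σ corner-gray over 13 cells = 5217  → 100.9744
row 5: Σ corner-gray over 13 cells = 6013  → 116.3808
row 6: Σ corner-gray over 13 cells = 5863  → 113.4776
row 7: Σ corner-gray over 13 cells = 6713  → 129.9293
row 8: Σ corner-gray over 13 cells = 7457  → 144.3293
row 9: Σ corner-gray over 13 cells = 7311  → 141.5035
row 10: Σ corner-gray over 13 cells = 6171  → 119.4389
row 11: Σ corner-gray over 13 cells = 5749  → 111.2712
row 12: Σ corner-gray over 13 cells = 6705  → 129.7744
row 13: Σ corner-gray over 13 cells = 8013  → 155.0906
Σ rows: total corner-gray = 90190  → 1745.6160 mm³

1745.616


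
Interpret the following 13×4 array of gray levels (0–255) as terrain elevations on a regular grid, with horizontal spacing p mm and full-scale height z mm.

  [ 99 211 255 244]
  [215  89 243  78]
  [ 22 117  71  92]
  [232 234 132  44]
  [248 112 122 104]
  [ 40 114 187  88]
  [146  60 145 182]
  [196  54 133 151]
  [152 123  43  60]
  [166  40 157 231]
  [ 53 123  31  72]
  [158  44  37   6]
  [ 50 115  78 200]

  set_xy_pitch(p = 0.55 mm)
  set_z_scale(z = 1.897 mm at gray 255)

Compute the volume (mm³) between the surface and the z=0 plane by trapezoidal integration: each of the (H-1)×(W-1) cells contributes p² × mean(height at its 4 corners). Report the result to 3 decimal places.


9.579

height_mm = gray/255 × 1.897; cell vol = 0.55² × mean(4 corners)
unit = 0.55² × 1.897 / (4×255) = 0.000562591 mm³ per gray-sum
row 0: Σ corner-gray over 3 cells = 2232  → 1.2557
row 1: Σ corner-gray over 3 cells = 1447  → 0.8141
row 2: Σ corner-gray over 3 cells = 1498  → 0.8428
row 3: Σ corner-gray over 3 cells = 1828  → 1.0284
row 4: Σ corner-gray over 3 cells = 1550  → 0.8720
row 5: Σ corner-gray over 3 cells = 1468  → 0.8259
row 6: Σ corner-gray over 3 cells = 1459  → 0.8208
row 7: Σ corner-gray over 3 cells = 1265  → 0.7117
row 8: Σ corner-gray over 3 cells = 1335  → 0.7511
row 9: Σ corner-gray over 3 cells = 1224  → 0.6886
row 10: Σ corner-gray over 3 cells = 759  → 0.4270
row 11: Σ corner-gray over 3 cells = 962  → 0.5412
Σ rows: total corner-gray = 17027  → 9.5792 mm³


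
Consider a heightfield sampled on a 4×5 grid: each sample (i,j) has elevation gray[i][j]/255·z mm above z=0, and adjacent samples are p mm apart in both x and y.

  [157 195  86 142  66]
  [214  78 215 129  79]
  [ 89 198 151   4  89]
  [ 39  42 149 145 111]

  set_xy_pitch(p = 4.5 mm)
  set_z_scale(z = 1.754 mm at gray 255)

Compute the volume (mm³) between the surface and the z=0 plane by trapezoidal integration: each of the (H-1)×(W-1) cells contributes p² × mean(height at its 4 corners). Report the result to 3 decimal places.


height_mm = gray/255 × 1.754; cell vol = 4.5² × mean(4 corners)
unit = 4.5² × 1.754 / (4×255) = 0.0348221 mm³ per gray-sum
row 0: Σ corner-gray over 4 cells = 2206  → 76.8175
row 1: Σ corner-gray over 4 cells = 2021  → 70.3754
row 2: Σ corner-gray over 4 cells = 1706  → 59.4064
Σ rows: total corner-gray = 5933  → 206.5993 mm³

206.599


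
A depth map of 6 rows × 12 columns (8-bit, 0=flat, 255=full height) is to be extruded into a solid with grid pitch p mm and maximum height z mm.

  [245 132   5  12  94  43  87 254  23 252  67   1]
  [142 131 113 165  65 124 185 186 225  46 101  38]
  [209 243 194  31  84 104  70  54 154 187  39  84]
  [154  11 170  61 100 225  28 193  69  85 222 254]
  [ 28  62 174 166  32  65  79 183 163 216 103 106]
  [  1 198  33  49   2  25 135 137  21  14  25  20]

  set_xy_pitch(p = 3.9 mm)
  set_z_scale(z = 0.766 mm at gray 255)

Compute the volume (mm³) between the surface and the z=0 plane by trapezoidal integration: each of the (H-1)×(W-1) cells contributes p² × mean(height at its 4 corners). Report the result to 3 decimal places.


287.217

height_mm = gray/255 × 0.766; cell vol = 3.9² × mean(4 corners)
unit = 3.9² × 0.766 / (4×255) = 0.0114224 mm³ per gray-sum
row 0: Σ corner-gray over 11 cells = 5046  → 57.6375
row 1: Σ corner-gray over 11 cells = 5475  → 62.5377
row 2: Σ corner-gray over 11 cells = 5349  → 61.0985
row 3: Σ corner-gray over 11 cells = 5356  → 61.1784
row 4: Σ corner-gray over 11 cells = 3919  → 44.7644
Σ rows: total corner-gray = 25145  → 287.2165 mm³


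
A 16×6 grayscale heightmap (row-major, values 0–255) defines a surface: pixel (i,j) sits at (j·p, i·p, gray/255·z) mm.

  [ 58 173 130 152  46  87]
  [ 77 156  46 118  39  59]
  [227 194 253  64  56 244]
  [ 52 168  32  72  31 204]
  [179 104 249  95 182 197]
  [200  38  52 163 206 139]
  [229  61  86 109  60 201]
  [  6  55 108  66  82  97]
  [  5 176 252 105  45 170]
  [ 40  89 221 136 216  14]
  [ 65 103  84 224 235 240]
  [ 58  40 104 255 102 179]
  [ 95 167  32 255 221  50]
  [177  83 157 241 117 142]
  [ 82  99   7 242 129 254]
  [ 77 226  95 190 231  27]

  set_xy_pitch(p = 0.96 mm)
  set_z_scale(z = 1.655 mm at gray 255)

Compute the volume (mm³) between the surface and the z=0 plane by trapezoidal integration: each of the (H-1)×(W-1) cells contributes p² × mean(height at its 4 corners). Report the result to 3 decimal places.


height_mm = gray/255 × 1.655; cell vol = 0.96² × mean(4 corners)
unit = 0.96² × 1.655 / (4×255) = 0.00149534 mm³ per gray-sum
row 0: Σ corner-gray over 5 cells = 2001  → 2.9922
row 1: Σ corner-gray over 5 cells = 2459  → 3.6770
row 2: Σ corner-gray over 5 cells = 2467  → 3.6890
row 3: Σ corner-gray over 5 cells = 2498  → 3.7354
row 4: Σ corner-gray over 5 cells = 2893  → 4.3260
row 5: Σ corner-gray over 5 cells = 2319  → 3.4677
row 6: Σ corner-gray over 5 cells = 1787  → 2.6722
row 7: Σ corner-gray over 5 cells = 2056  → 3.0744
row 8: Σ corner-gray over 5 cells = 2709  → 4.0509
row 9: Σ corner-gray over 5 cells = 2975  → 4.4486
row 10: Σ corner-gray over 5 cells = 2836  → 4.2408
row 11: Σ corner-gray over 5 cells = 2734  → 4.0883
row 12: Σ corner-gray over 5 cells = 3010  → 4.5010
row 13: Σ corner-gray over 5 cells = 2805  → 4.1944
row 14: Σ corner-gray over 5 cells = 2878  → 4.3036
Σ rows: total corner-gray = 38427  → 57.4615 mm³

57.461


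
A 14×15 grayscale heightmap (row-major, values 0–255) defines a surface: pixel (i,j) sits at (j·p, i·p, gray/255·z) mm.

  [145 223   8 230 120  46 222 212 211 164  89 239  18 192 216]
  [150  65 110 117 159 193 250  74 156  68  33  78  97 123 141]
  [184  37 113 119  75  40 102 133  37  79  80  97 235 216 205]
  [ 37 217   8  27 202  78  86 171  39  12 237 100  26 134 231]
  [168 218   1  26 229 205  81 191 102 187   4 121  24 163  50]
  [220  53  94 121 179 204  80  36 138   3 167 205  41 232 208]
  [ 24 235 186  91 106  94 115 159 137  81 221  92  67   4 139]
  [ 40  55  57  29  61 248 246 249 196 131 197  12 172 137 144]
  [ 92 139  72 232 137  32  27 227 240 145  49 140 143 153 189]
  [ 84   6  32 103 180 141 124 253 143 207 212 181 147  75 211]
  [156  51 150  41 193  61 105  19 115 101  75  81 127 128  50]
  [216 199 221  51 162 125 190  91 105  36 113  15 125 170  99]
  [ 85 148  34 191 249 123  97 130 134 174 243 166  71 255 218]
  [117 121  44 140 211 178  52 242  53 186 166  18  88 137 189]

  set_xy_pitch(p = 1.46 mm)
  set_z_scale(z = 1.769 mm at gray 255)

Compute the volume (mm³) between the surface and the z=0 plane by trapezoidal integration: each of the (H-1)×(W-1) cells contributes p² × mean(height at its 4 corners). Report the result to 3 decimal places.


height_mm = gray/255 × 1.769; cell vol = 1.46² × mean(4 corners)
unit = 1.46² × 1.769 / (4×255) = 0.00369686 mm³ per gray-sum
row 0: Σ corner-gray over 14 cells = 7646  → 28.2662
row 1: Σ corner-gray over 14 cells = 6452  → 23.8522
row 2: Σ corner-gray over 14 cells = 6057  → 22.3919
row 3: Σ corner-gray over 14 cells = 6264  → 23.1572
row 4: Σ corner-gray over 14 cells = 6856  → 25.3457
row 5: Σ corner-gray over 14 cells = 6873  → 25.4085
row 6: Σ corner-gray over 14 cells = 7103  → 26.2588
row 7: Σ corner-gray over 14 cells = 7517  → 27.7893
row 8: Σ corner-gray over 14 cells = 7656  → 28.3032
row 9: Σ corner-gray over 14 cells = 6603  → 24.4104
row 10: Σ corner-gray over 14 cells = 6221  → 22.9982
row 11: Σ corner-gray over 14 cells = 7854  → 29.0352
row 12: Σ corner-gray over 14 cells = 7911  → 29.2459
Σ rows: total corner-gray = 91013  → 336.4626 mm³

336.463


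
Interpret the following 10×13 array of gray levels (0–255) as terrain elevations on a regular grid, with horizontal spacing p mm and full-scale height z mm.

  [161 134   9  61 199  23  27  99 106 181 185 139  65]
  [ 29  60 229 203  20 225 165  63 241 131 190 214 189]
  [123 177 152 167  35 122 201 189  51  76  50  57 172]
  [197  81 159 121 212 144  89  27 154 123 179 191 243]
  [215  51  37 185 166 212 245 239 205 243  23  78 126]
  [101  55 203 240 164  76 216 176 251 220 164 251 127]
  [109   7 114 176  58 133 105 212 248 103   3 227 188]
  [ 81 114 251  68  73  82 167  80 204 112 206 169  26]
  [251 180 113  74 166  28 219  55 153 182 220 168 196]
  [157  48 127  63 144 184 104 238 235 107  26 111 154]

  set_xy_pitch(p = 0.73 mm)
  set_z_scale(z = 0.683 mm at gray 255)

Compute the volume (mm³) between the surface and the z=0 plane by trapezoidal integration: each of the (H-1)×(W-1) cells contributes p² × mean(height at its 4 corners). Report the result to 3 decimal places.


height_mm = gray/255 × 0.683; cell vol = 0.73² × mean(4 corners)
unit = 0.73² × 0.683 / (4×255) = 0.000356834 mm³ per gray-sum
row 0: Σ corner-gray over 12 cells = 6252  → 2.2309
row 1: Σ corner-gray over 12 cells = 6549  → 2.3369
row 2: Σ corner-gray over 12 cells = 6249  → 2.2299
row 3: Σ corner-gray over 12 cells = 7109  → 2.5367
row 4: Σ corner-gray over 12 cells = 7969  → 2.8436
row 5: Σ corner-gray over 12 cells = 7329  → 2.6152
row 6: Σ corner-gray over 12 cells = 6228  → 2.2224
row 7: Σ corner-gray over 12 cells = 6722  → 2.3986
row 8: Σ corner-gray over 12 cells = 6648  → 2.3722
Σ rows: total corner-gray = 61055  → 21.7865 mm³

21.787


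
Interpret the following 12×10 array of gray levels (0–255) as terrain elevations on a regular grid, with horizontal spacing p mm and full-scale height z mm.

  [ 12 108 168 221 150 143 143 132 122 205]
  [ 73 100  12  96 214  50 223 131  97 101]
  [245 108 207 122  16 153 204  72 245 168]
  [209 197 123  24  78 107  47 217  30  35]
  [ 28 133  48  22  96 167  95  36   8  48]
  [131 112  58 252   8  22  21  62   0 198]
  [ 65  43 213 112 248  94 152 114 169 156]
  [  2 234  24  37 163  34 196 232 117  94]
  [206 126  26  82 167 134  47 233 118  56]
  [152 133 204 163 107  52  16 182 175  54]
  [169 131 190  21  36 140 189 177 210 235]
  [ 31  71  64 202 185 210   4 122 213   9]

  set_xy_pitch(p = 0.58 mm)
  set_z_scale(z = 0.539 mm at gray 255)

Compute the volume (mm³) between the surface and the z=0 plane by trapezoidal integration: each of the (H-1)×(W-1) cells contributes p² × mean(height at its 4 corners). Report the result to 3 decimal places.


8.291

height_mm = gray/255 × 0.539; cell vol = 0.58² × mean(4 corners)
unit = 0.58² × 0.539 / (4×255) = 0.000177764 mm³ per gray-sum
row 0: Σ corner-gray over 9 cells = 4611  → 0.8197
row 1: Σ corner-gray over 9 cells = 4687  → 0.8332
row 2: Σ corner-gray over 9 cells = 4557  → 0.8101
row 3: Σ corner-gray over 9 cells = 3176  → 0.5646
row 4: Σ corner-gray over 9 cells = 2685  → 0.4773
row 5: Σ corner-gray over 9 cells = 3910  → 0.6951
row 6: Σ corner-gray over 9 cells = 4681  → 0.8321
row 7: Σ corner-gray over 9 cells = 4298  → 0.7640
row 8: Σ corner-gray over 9 cells = 4398  → 0.7818
row 9: Σ corner-gray over 9 cells = 4862  → 0.8643
row 10: Σ corner-gray over 9 cells = 4774  → 0.8486
Σ rows: total corner-gray = 46639  → 8.2907 mm³
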